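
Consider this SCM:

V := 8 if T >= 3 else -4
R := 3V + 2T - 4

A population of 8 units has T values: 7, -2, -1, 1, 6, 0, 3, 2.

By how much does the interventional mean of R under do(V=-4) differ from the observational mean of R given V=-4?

Under do(V=-4), V's equation is replaced by V=-4 for every unit. Per-unit R: -2, -20, -18, -14, -4, -16, -10, -12. Mean = -12.
Observing V=-4 restricts to units where V's equation naturally yields -4: T ∈ {-2, -1, 1, 0, 2}. In that subpopulation R = -20, -18, -14, -16, -12, mean -16.
Difference = -12 − (-16) = 4.

4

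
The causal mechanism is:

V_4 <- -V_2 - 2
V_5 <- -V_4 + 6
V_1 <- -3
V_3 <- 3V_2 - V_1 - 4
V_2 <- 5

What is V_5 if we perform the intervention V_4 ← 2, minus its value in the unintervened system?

-9

Intervening sets V_4 = 2 and removes its equation (V_4 <- -V_2 - 2).
V_5 = -V_4 + 6  [with V_4=2]  = 4
Without intervention: V_4 = -V_2 - 2  [with V_2=5]  = -7; V_5 = -V_4 + 6  [with V_4=-7]  = 13.
Change = 4 − 13 = -9.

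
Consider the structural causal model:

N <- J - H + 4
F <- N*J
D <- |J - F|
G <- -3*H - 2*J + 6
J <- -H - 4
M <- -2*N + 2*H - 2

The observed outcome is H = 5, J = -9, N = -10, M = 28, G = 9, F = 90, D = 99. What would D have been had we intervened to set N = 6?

The intervention breaks the incoming arrows to N: N <- J - H + 4 no longer applies, and N = 6.
J = -H - 4  [with H=5]  = -9
F = N*J  [with N=6, J=-9]  = -54
D = |J - F|  [with J=-9, F=-54]  = 45

45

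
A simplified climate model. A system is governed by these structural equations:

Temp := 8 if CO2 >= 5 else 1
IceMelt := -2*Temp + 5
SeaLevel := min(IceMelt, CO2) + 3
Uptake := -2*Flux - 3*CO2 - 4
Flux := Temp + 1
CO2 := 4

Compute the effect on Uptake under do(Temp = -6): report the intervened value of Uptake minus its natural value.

Under do(Temp=-6), the mechanism Temp := 8 if CO2 >= 5 else 1 is discarded; Temp is fixed at -6.
Flux = Temp + 1  [with Temp=-6]  = -5
Uptake = -2*Flux - 3*CO2 - 4  [with Flux=-5, CO2=4]  = -6
Without intervention: Temp = 8 if CO2 >= 5 else 1  [with CO2=4]  = 1; Flux = Temp + 1  [with Temp=1]  = 2; Uptake = -2*Flux - 3*CO2 - 4  [with Flux=2, CO2=4]  = -20.
Change = -6 − (-20) = 14.

14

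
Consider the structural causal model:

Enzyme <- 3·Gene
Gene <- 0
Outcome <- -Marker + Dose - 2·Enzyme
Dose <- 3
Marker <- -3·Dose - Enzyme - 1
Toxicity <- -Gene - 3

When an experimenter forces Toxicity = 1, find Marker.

The intervention breaks the incoming arrows to Toxicity: Toxicity <- -Gene - 3 no longer applies, and Toxicity = 1.
Since Marker is not a descendant of the intervened variable, it is unaffected.
Enzyme = 3·Gene  [with Gene=0]  = 0
Marker = -3·Dose - Enzyme - 1  [with Dose=3, Enzyme=0]  = -10

-10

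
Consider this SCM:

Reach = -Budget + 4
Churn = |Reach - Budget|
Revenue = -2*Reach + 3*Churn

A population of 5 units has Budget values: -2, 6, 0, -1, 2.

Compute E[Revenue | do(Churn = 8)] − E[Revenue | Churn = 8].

The intervention sets Churn=8 in all 5 units regardless of Budget. Recomputing Revenue per unit gives 12, 28, 16, 14, 20; average 18.
Observing Churn=8 restricts to units where Churn's equation naturally yields 8: Budget ∈ {-2, 6}. In that subpopulation Revenue = 12, 28, mean 20.
Difference = 18 − 20 = -2.

-2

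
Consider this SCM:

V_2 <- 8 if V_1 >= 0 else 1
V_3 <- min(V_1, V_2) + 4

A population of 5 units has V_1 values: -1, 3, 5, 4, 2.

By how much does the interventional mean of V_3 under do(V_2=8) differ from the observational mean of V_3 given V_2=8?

do(V_2=8) breaks V_2's dependence on V_1. With V_2=8 fixed, V_3 across the units is 3, 7, 9, 8, 6, mean 6.6.
Conditioning on V_2=8 selects the 4 unit(s) with V_1 ∈ {3, 5, 4, 2}. Their V_3 values: 7, 9, 8, 6. Mean = 7.5.
Difference = 6.6 − 7.5 = -0.9.

-0.9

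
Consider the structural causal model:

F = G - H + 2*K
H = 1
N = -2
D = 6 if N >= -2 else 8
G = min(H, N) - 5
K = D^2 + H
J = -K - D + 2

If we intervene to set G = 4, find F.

77

The intervention breaks the incoming arrows to G: G = min(H, N) - 5 no longer applies, and G = 4.
D = 6 if N >= -2 else 8  [with N=-2]  = 6
K = D^2 + H  [with D=6, H=1]  = 37
F = G - H + 2*K  [with G=4, H=1, K=37]  = 77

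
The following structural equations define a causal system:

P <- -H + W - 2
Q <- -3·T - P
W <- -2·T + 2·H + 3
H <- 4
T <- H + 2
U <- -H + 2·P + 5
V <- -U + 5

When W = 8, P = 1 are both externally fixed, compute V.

Under do(W = 8, P = 1), each intervened variable's structural equation is replaced by its fixed value.
U = -H + 2·P + 5  [with H=4, P=1]  = 3
V = -U + 5  [with U=3]  = 2

2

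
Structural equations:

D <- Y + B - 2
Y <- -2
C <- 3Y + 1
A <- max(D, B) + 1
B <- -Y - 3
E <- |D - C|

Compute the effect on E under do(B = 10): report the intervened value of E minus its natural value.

11

Under do(B=10), the mechanism B <- -Y - 3 is discarded; B is fixed at 10.
D = Y + B - 2  [with Y=-2, B=10]  = 6
C = 3Y + 1  [with Y=-2]  = -5
E = |D - C|  [with D=6, C=-5]  = 11
Without intervention: B = -Y - 3  [with Y=-2]  = -1; D = Y + B - 2  [with Y=-2, B=-1]  = -5; C = 3Y + 1  [with Y=-2]  = -5; E = |D - C|  [with D=-5, C=-5]  = 0.
Change = 11 − 0 = 11.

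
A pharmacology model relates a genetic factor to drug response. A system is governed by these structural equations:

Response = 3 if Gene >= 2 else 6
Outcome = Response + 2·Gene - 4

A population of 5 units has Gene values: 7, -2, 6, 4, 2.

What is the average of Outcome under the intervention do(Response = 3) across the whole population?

5.8

Every unit gets Response=3 under the intervention. Outcome values become 13, -5, 11, 7, 3; E[Outcome|do(Response=3)] = 5.8.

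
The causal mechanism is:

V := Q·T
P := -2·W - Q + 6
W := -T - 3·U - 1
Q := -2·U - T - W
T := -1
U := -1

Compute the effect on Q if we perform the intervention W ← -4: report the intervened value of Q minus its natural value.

7

The intervention breaks the incoming arrows to W: W := -T - 3·U - 1 no longer applies, and W = -4.
Q = -2·U - T - W  [with U=-1, T=-1, W=-4]  = 7
Without intervention: W = -T - 3·U - 1  [with T=-1, U=-1]  = 3; Q = -2·U - T - W  [with U=-1, T=-1, W=3]  = 0.
Change = 7 − 0 = 7.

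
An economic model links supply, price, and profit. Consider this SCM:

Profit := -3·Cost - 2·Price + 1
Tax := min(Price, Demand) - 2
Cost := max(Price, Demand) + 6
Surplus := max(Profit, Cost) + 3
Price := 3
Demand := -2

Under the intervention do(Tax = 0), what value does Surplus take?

12

Under do(Tax=0), the mechanism Tax := min(Price, Demand) - 2 is discarded; Tax is fixed at 0.
Since Surplus is not a descendant of the intervened variable, it is unaffected.
Cost = max(Price, Demand) + 6  [with Price=3, Demand=-2]  = 9
Profit = -3·Cost - 2·Price + 1  [with Cost=9, Price=3]  = -32
Surplus = max(Profit, Cost) + 3  [with Profit=-32, Cost=9]  = 12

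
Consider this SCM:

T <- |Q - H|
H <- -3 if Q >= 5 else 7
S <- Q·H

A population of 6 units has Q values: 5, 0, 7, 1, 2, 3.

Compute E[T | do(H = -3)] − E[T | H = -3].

do(H=-3) breaks H's dependence on Q. With H=-3 fixed, T across the units is 8, 3, 10, 4, 5, 6, mean 6.
Observing H=-3 restricts to units where H's equation naturally yields -3: Q ∈ {5, 7}. In that subpopulation T = 8, 10, mean 9.
Difference = 6 − 9 = -3.

-3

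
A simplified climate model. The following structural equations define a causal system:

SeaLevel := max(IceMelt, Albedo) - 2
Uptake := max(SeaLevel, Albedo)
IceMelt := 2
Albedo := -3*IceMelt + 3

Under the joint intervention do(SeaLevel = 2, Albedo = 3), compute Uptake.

3

The joint intervention fixes SeaLevel = 2, Albedo = 3, removing each variable's own equation.
Uptake = max(SeaLevel, Albedo)  [with SeaLevel=2, Albedo=3]  = 3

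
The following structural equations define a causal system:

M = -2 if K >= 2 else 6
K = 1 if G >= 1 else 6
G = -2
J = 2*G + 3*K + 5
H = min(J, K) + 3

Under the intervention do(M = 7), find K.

6

Under do(M=7), the mechanism M = -2 if K >= 2 else 6 is discarded; M is fixed at 7.
No directed path runs from M to K, so K keeps its natural value.
K = 1 if G >= 1 else 6  [with G=-2]  = 6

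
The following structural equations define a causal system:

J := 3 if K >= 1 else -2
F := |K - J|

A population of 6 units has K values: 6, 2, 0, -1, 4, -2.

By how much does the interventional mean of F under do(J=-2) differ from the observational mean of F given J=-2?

2.5

Under do(J=-2), J's equation is replaced by J=-2 for every unit. Per-unit F: 8, 4, 2, 1, 6, 0. Mean = 3.5.
E[F|J=-2] averages over only the 3 units with J=-2 (K = 0, -1, -2): F = 2, 1, 0, mean 1.
Difference = 3.5 − 1 = 2.5.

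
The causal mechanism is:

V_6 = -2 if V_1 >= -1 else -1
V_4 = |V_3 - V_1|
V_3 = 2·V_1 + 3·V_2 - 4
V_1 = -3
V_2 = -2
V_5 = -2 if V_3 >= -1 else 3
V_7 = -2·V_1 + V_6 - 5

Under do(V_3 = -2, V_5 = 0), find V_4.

1

The joint intervention fixes V_3 = -2, V_5 = 0, removing each variable's own equation.
V_4 = |V_3 - V_1|  [with V_3=-2, V_1=-3]  = 1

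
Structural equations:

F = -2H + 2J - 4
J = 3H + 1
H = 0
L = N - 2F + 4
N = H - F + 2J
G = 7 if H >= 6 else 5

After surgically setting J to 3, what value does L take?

4

do(J=3) replaces the equation J = 3H + 1 with the constant J = 3.
F = -2H + 2J - 4  [with H=0, J=3]  = 2
N = H - F + 2J  [with H=0, F=2, J=3]  = 4
L = N - 2F + 4  [with N=4, F=2]  = 4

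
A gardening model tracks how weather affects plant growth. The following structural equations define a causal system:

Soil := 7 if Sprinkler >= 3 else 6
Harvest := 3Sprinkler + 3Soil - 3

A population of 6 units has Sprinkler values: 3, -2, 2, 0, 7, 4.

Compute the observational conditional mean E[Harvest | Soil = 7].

Conditioning on Soil=7 selects the 3 unit(s) with Sprinkler ∈ {3, 7, 4}. Their Harvest values: 27, 39, 30. Mean = 32.

32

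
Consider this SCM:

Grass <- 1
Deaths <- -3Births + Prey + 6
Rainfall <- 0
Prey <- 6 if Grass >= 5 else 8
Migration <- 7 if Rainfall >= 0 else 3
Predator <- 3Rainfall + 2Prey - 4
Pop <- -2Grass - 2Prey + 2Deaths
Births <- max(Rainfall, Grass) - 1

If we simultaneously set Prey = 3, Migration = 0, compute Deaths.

9

Under do(Prey = 3, Migration = 0), each intervened variable's structural equation is replaced by its fixed value.
Births = max(Rainfall, Grass) - 1  [with Rainfall=0, Grass=1]  = 0
Deaths = -3Births + Prey + 6  [with Births=0, Prey=3]  = 9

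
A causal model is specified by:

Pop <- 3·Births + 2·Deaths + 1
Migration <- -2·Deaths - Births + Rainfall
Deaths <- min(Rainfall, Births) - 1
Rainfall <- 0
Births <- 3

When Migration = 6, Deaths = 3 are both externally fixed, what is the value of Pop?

The joint intervention fixes Migration = 6, Deaths = 3, removing each variable's own equation.
Pop = 3·Births + 2·Deaths + 1  [with Births=3, Deaths=3]  = 16

16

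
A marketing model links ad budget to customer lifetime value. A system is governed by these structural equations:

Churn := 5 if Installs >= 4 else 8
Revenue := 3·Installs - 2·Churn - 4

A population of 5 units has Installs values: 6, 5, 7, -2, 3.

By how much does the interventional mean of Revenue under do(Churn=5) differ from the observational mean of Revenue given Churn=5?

The intervention sets Churn=5 in all 5 units regardless of Installs. Recomputing Revenue per unit gives 4, 1, 7, -20, -5; average -2.6.
Observing Churn=5 restricts to units where Churn's equation naturally yields 5: Installs ∈ {6, 5, 7}. In that subpopulation Revenue = 4, 1, 7, mean 4.
Difference = -2.6 − 4 = -6.6.

-6.6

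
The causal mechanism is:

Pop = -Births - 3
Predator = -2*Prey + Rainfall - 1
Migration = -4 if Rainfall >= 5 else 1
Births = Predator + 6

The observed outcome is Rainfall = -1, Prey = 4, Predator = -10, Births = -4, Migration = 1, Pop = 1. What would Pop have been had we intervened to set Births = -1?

-2

Under do(Births=-1), the mechanism Births = Predator + 6 is discarded; Births is fixed at -1.
Pop = -Births - 3  [with Births=-1]  = -2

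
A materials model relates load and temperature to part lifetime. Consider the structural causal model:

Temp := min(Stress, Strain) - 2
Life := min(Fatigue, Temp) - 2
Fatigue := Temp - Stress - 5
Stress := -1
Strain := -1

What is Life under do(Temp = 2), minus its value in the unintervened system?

5

do(Temp=2) replaces the equation Temp := min(Stress, Strain) - 2 with the constant Temp = 2.
Fatigue = Temp - Stress - 5  [with Temp=2, Stress=-1]  = -2
Life = min(Fatigue, Temp) - 2  [with Fatigue=-2, Temp=2]  = -4
Without intervention: Temp = min(Stress, Strain) - 2  [with Stress=-1, Strain=-1]  = -3; Fatigue = Temp - Stress - 5  [with Temp=-3, Stress=-1]  = -7; Life = min(Fatigue, Temp) - 2  [with Fatigue=-7, Temp=-3]  = -9.
Change = -4 − (-9) = 5.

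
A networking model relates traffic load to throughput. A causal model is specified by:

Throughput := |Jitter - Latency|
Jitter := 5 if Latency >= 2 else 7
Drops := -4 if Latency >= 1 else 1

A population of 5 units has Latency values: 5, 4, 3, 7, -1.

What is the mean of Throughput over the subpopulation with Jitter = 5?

E[Throughput|Jitter=5] averages over only the 4 units with Jitter=5 (Latency = 5, 4, 3, 7): Throughput = 0, 1, 2, 2, mean 1.25.

1.25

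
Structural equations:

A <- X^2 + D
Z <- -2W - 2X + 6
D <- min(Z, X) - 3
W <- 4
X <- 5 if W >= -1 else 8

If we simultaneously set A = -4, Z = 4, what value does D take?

Under do(A = -4, Z = 4), each intervened variable's structural equation is replaced by its fixed value.
X = 5 if W >= -1 else 8  [with W=4]  = 5
D = min(Z, X) - 3  [with Z=4, X=5]  = 1

1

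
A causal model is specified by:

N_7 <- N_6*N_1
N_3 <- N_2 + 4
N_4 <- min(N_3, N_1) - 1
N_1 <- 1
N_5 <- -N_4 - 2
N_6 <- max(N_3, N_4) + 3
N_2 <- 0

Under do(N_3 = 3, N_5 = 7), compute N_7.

6

Under do(N_3 = 3, N_5 = 7), each intervened variable's structural equation is replaced by its fixed value.
N_4 = min(N_3, N_1) - 1  [with N_3=3, N_1=1]  = 0
N_6 = max(N_3, N_4) + 3  [with N_3=3, N_4=0]  = 6
N_7 = N_6*N_1  [with N_6=6, N_1=1]  = 6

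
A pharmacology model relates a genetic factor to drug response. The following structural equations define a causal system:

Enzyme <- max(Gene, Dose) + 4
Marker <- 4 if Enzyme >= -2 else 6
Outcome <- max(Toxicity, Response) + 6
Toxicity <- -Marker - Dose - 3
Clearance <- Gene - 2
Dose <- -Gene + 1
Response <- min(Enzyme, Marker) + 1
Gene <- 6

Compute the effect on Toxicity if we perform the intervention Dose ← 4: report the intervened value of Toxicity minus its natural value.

Under do(Dose=4), the mechanism Dose <- -Gene + 1 is discarded; Dose is fixed at 4.
Enzyme = max(Gene, Dose) + 4  [with Gene=6, Dose=4]  = 10
Marker = 4 if Enzyme >= -2 else 6  [with Enzyme=10]  = 4
Toxicity = -Marker - Dose - 3  [with Marker=4, Dose=4]  = -11
Without intervention: Dose = -Gene + 1  [with Gene=6]  = -5; Enzyme = max(Gene, Dose) + 4  [with Gene=6, Dose=-5]  = 10; Marker = 4 if Enzyme >= -2 else 6  [with Enzyme=10]  = 4; Toxicity = -Marker - Dose - 3  [with Marker=4, Dose=-5]  = -2.
Change = -11 − (-2) = -9.

-9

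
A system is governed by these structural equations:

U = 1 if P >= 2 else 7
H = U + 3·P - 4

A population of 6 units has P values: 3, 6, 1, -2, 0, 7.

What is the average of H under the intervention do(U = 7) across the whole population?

The intervention sets U=7 in all 6 units regardless of P. Recomputing H per unit gives 12, 21, 6, -3, 3, 24; average 10.5.

10.5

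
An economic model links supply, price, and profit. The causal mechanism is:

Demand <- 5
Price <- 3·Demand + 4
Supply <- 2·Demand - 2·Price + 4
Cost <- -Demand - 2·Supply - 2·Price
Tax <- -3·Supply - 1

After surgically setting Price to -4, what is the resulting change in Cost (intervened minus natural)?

Under do(Price=-4), the mechanism Price <- 3·Demand + 4 is discarded; Price is fixed at -4.
Supply = 2·Demand - 2·Price + 4  [with Demand=5, Price=-4]  = 22
Cost = -Demand - 2·Supply - 2·Price  [with Demand=5, Supply=22, Price=-4]  = -41
Without intervention: Price = 3·Demand + 4  [with Demand=5]  = 19; Supply = 2·Demand - 2·Price + 4  [with Demand=5, Price=19]  = -24; Cost = -Demand - 2·Supply - 2·Price  [with Demand=5, Supply=-24, Price=19]  = 5.
Change = -41 − 5 = -46.

-46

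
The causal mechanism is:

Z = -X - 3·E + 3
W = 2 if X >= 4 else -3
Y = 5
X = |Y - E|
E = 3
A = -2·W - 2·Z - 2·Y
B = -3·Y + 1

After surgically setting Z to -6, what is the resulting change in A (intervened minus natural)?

-4

The intervention breaks the incoming arrows to Z: Z = -X - 3·E + 3 no longer applies, and Z = -6.
X = |Y - E|  [with Y=5, E=3]  = 2
W = 2 if X >= 4 else -3  [with X=2]  = -3
A = -2·W - 2·Z - 2·Y  [with W=-3, Z=-6, Y=5]  = 8
Without intervention: X = |Y - E|  [with Y=5, E=3]  = 2; W = 2 if X >= 4 else -3  [with X=2]  = -3; Z = -X - 3·E + 3  [with X=2, E=3]  = -8; A = -2·W - 2·Z - 2·Y  [with W=-3, Z=-8, Y=5]  = 12.
Change = 8 − 12 = -4.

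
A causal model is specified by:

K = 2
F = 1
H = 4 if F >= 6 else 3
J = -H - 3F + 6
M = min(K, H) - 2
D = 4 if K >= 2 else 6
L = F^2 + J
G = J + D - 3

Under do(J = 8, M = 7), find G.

9

The joint intervention fixes J = 8, M = 7, removing each variable's own equation.
D = 4 if K >= 2 else 6  [with K=2]  = 4
G = J + D - 3  [with J=8, D=4]  = 9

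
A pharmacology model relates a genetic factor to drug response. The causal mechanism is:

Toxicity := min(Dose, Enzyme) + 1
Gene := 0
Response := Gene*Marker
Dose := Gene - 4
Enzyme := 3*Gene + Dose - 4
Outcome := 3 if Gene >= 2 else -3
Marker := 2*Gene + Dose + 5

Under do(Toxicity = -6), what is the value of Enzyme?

-8

do(Toxicity=-6) replaces the equation Toxicity := min(Dose, Enzyme) + 1 with the constant Toxicity = -6.
Enzyme is not downstream of the intervention, so its value is determined by the original equations.
Dose = Gene - 4  [with Gene=0]  = -4
Enzyme = 3*Gene + Dose - 4  [with Gene=0, Dose=-4]  = -8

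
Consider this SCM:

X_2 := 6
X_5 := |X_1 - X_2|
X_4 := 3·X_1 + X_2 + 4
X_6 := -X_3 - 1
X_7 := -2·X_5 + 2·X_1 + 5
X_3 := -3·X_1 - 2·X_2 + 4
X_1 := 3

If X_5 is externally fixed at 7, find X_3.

-17

do(X_5=7) replaces the equation X_5 := |X_1 - X_2| with the constant X_5 = 7.
X_3 is not downstream of the intervention, so its value is determined by the original equations.
X_3 = -3·X_1 - 2·X_2 + 4  [with X_1=3, X_2=6]  = -17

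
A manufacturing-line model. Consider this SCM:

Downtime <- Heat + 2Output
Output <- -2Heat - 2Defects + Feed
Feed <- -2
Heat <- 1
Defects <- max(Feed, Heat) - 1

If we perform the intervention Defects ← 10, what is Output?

-24

The intervention breaks the incoming arrows to Defects: Defects <- max(Feed, Heat) - 1 no longer applies, and Defects = 10.
Output = -2Heat - 2Defects + Feed  [with Heat=1, Defects=10, Feed=-2]  = -24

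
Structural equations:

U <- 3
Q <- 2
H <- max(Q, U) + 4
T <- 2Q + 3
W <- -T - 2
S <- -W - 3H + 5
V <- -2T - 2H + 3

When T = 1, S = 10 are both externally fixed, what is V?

Setting T = 1, S = 10 by intervention discards those variables' equations.
H = max(Q, U) + 4  [with Q=2, U=3]  = 7
V = -2T - 2H + 3  [with T=1, H=7]  = -13

-13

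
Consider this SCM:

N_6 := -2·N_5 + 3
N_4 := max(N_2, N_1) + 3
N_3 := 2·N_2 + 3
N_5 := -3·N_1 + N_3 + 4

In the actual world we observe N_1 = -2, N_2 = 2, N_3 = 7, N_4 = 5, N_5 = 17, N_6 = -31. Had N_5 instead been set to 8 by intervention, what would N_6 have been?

The intervention breaks the incoming arrows to N_5: N_5 := -3·N_1 + N_3 + 4 no longer applies, and N_5 = 8.
N_6 = -2·N_5 + 3  [with N_5=8]  = -13

-13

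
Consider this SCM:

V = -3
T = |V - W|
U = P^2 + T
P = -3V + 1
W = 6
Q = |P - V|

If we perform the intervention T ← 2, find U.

102

do(T=2) replaces the equation T = |V - W| with the constant T = 2.
P = -3V + 1  [with V=-3]  = 10
U = P^2 + T  [with P=10, T=2]  = 102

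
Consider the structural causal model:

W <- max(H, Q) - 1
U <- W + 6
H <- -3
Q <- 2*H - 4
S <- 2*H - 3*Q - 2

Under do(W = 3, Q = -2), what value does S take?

Setting W = 3, Q = -2 by intervention discards those variables' equations.
S = 2*H - 3*Q - 2  [with H=-3, Q=-2]  = -2

-2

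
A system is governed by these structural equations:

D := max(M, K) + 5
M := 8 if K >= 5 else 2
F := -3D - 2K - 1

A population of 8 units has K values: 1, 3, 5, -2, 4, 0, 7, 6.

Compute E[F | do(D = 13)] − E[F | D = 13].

The intervention sets D=13 in all 8 units regardless of K. Recomputing F per unit gives -42, -46, -50, -36, -48, -40, -54, -52; average -46.
E[F|D=13] averages over only the 3 units with D=13 (K = 5, 7, 6): F = -50, -54, -52, mean -52.
Difference = -46 − (-52) = 6.

6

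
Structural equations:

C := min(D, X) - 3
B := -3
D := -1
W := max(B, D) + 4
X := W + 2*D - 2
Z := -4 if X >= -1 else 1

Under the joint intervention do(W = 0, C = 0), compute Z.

1

The joint intervention fixes W = 0, C = 0, removing each variable's own equation.
X = W + 2*D - 2  [with W=0, D=-1]  = -4
Z = -4 if X >= -1 else 1  [with X=-4]  = 1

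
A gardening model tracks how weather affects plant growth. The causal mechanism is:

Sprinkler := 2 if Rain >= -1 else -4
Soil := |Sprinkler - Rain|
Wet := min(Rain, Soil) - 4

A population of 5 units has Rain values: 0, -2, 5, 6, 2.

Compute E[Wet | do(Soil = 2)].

The intervention sets Soil=2 in all 5 units regardless of Rain. Recomputing Wet per unit gives -4, -6, -2, -2, -2; average -3.2.

-3.2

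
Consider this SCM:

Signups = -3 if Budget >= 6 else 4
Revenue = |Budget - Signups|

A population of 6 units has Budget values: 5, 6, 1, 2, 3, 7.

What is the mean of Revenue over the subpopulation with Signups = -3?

9.5

Observing Signups=-3 restricts to units where Signups's equation naturally yields -3: Budget ∈ {6, 7}. In that subpopulation Revenue = 9, 10, mean 9.5.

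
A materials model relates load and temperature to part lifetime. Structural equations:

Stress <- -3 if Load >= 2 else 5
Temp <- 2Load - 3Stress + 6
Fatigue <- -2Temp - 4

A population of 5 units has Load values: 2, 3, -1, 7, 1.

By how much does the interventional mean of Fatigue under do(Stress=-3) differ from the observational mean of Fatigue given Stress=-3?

6.4

Under do(Stress=-3), Stress's equation is replaced by Stress=-3 for every unit. Per-unit Fatigue: -42, -46, -30, -62, -38. Mean = -43.6.
Conditioning on Stress=-3 selects the 3 unit(s) with Load ∈ {2, 3, 7}. Their Fatigue values: -42, -46, -62. Mean = -50.
Difference = -43.6 − (-50) = 6.4.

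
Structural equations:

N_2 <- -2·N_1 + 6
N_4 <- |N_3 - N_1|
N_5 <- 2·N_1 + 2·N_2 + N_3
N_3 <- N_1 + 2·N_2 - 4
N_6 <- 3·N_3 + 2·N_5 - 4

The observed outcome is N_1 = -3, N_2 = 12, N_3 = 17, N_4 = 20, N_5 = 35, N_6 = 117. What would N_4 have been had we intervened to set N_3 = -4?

1

The intervention breaks the incoming arrows to N_3: N_3 <- N_1 + 2·N_2 - 4 no longer applies, and N_3 = -4.
N_4 = |N_3 - N_1|  [with N_3=-4, N_1=-3]  = 1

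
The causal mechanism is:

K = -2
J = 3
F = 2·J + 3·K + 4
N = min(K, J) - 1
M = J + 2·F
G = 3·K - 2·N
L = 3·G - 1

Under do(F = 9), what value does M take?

21

do(F=9) replaces the equation F = 2·J + 3·K + 4 with the constant F = 9.
M = J + 2·F  [with J=3, F=9]  = 21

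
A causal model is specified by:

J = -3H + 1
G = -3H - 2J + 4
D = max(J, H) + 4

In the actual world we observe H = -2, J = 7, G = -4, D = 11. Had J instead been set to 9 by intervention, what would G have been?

The intervention breaks the incoming arrows to J: J = -3H + 1 no longer applies, and J = 9.
G = -3H - 2J + 4  [with H=-2, J=9]  = -8

-8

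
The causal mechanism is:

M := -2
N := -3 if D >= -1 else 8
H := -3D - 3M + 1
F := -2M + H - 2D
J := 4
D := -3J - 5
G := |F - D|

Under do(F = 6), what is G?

Under do(F=6), the mechanism F := -2M + H - 2D is discarded; F is fixed at 6.
D = -3J - 5  [with J=4]  = -17
G = |F - D|  [with F=6, D=-17]  = 23

23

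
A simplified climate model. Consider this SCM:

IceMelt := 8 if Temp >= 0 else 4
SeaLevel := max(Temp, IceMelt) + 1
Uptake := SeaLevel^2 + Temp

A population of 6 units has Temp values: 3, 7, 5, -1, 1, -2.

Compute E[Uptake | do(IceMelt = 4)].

35.5

Every unit gets IceMelt=4 under the intervention. Uptake values become 28, 71, 41, 24, 26, 23; E[Uptake|do(IceMelt=4)] = 35.5.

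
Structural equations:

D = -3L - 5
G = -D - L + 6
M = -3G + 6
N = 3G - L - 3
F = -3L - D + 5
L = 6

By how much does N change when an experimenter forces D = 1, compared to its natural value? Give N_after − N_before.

do(D=1) replaces the equation D = -3L - 5 with the constant D = 1.
G = -D - L + 6  [with D=1, L=6]  = -1
N = 3G - L - 3  [with G=-1, L=6]  = -12
Without intervention: D = -3L - 5  [with L=6]  = -23; G = -D - L + 6  [with D=-23, L=6]  = 23; N = 3G - L - 3  [with G=23, L=6]  = 60.
Change = -12 − 60 = -72.

-72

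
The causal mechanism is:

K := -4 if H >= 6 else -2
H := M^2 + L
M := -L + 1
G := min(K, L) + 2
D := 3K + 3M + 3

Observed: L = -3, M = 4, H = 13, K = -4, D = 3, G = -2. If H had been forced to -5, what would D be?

do(H=-5) replaces the equation H := M^2 + L with the constant H = -5.
M = -L + 1  [with L=-3]  = 4
K = -4 if H >= 6 else -2  [with H=-5]  = -2
D = 3K + 3M + 3  [with K=-2, M=4]  = 9

9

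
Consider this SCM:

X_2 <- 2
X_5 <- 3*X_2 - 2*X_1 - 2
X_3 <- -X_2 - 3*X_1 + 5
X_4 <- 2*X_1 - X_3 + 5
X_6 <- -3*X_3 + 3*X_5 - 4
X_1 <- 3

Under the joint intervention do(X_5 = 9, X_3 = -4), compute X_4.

15

Under do(X_5 = 9, X_3 = -4), each intervened variable's structural equation is replaced by its fixed value.
X_4 = 2*X_1 - X_3 + 5  [with X_1=3, X_3=-4]  = 15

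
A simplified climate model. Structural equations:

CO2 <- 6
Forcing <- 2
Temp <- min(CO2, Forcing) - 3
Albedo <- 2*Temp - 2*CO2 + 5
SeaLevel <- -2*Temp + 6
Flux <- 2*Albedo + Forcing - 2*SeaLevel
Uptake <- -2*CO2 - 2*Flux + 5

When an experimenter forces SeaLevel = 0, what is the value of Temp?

do(SeaLevel=0) replaces the equation SeaLevel <- -2*Temp + 6 with the constant SeaLevel = 0.
Temp is not downstream of the intervention, so its value is determined by the original equations.
Temp = min(CO2, Forcing) - 3  [with CO2=6, Forcing=2]  = -1

-1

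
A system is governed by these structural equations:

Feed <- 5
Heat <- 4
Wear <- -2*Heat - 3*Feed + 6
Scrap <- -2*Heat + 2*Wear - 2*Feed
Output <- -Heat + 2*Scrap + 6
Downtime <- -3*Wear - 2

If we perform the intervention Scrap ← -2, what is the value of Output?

Intervening sets Scrap = -2 and removes its equation (Scrap <- -2*Heat + 2*Wear - 2*Feed).
Output = -Heat + 2*Scrap + 6  [with Heat=4, Scrap=-2]  = -2

-2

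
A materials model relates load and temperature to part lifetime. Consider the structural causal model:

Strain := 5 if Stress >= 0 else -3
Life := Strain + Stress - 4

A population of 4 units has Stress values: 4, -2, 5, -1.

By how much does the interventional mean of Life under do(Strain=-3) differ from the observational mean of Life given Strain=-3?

3

Under do(Strain=-3), Strain's equation is replaced by Strain=-3 for every unit. Per-unit Life: -3, -9, -2, -8. Mean = -5.5.
E[Life|Strain=-3] averages over only the 2 units with Strain=-3 (Stress = -2, -1): Life = -9, -8, mean -8.5.
Difference = -5.5 − (-8.5) = 3.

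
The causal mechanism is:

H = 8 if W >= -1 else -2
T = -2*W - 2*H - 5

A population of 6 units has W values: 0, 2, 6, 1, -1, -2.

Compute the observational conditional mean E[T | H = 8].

-24.2

E[T|H=8] averages over only the 5 units with H=8 (W = 0, 2, 6, 1, -1): T = -21, -25, -33, -23, -19, mean -24.2.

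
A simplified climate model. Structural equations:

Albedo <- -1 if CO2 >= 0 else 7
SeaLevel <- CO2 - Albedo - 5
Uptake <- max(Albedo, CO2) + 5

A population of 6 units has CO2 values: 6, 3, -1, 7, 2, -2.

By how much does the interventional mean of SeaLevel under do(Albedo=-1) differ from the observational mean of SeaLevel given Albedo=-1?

Under do(Albedo=-1), Albedo's equation is replaced by Albedo=-1 for every unit. Per-unit SeaLevel: 2, -1, -5, 3, -2, -6. Mean = -1.5.
Conditioning on Albedo=-1 selects the 4 unit(s) with CO2 ∈ {6, 3, 7, 2}. Their SeaLevel values: 2, -1, 3, -2. Mean = 0.5.
Difference = -1.5 − 0.5 = -2.

-2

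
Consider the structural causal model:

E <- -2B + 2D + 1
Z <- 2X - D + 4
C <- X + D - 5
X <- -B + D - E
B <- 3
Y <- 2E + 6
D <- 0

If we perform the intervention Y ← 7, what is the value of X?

2

Under do(Y=7), the mechanism Y <- 2E + 6 is discarded; Y is fixed at 7.
Since X is not a descendant of the intervened variable, it is unaffected.
E = -2B + 2D + 1  [with B=3, D=0]  = -5
X = -B + D - E  [with B=3, D=0, E=-5]  = 2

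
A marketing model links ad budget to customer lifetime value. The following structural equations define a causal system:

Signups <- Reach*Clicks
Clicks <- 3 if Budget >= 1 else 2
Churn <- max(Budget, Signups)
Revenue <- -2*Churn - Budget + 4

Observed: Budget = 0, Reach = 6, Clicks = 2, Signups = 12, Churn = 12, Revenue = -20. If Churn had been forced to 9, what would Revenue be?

-14

The intervention breaks the incoming arrows to Churn: Churn <- max(Budget, Signups) no longer applies, and Churn = 9.
Revenue = -2*Churn - Budget + 4  [with Churn=9, Budget=0]  = -14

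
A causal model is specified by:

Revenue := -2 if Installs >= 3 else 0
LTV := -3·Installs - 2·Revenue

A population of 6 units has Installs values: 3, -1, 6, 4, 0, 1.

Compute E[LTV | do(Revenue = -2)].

Every unit gets Revenue=-2 under the intervention. LTV values become -5, 7, -14, -8, 4, 1; E[LTV|do(Revenue=-2)] = -2.5.

-2.5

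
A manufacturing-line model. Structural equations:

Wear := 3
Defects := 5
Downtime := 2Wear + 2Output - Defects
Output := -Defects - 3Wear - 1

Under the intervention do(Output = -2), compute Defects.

5

Under do(Output=-2), the mechanism Output := -Defects - 3Wear - 1 is discarded; Output is fixed at -2.
Since Defects is not a descendant of the intervened variable, it is unaffected.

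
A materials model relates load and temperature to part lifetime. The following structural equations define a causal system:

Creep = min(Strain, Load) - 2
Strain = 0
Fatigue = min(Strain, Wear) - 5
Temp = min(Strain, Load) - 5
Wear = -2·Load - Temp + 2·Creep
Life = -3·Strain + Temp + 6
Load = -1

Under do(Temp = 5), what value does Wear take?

do(Temp=5) replaces the equation Temp = min(Strain, Load) - 5 with the constant Temp = 5.
Creep = min(Strain, Load) - 2  [with Strain=0, Load=-1]  = -3
Wear = -2·Load - Temp + 2·Creep  [with Load=-1, Temp=5, Creep=-3]  = -9

-9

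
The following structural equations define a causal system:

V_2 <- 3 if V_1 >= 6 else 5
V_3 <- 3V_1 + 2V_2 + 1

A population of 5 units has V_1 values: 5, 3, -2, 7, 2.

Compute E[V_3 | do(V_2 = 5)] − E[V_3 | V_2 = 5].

3

The intervention sets V_2=5 in all 5 units regardless of V_1. Recomputing V_3 per unit gives 26, 20, 5, 32, 17; average 20.
Conditioning on V_2=5 selects the 4 unit(s) with V_1 ∈ {5, 3, -2, 2}. Their V_3 values: 26, 20, 5, 17. Mean = 17.
Difference = 20 − 17 = 3.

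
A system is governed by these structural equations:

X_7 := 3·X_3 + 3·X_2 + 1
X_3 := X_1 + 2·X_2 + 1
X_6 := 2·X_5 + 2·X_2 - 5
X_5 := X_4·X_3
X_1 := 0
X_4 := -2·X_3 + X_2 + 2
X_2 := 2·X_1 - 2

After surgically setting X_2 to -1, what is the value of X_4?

Under do(X_2=-1), the mechanism X_2 := 2·X_1 - 2 is discarded; X_2 is fixed at -1.
X_3 = X_1 + 2·X_2 + 1  [with X_1=0, X_2=-1]  = -1
X_4 = -2·X_3 + X_2 + 2  [with X_3=-1, X_2=-1]  = 3

3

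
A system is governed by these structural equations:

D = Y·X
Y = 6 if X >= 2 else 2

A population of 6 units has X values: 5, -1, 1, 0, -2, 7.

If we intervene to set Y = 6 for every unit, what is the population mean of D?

do(Y=6) breaks Y's dependence on X. With Y=6 fixed, D across the units is 30, -6, 6, 0, -12, 42, mean 10.

10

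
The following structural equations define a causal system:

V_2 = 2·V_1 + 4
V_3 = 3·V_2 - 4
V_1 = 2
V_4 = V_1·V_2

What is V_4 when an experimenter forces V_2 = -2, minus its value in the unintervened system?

-20

Under do(V_2=-2), the mechanism V_2 = 2·V_1 + 4 is discarded; V_2 is fixed at -2.
V_4 = V_1·V_2  [with V_1=2, V_2=-2]  = -4
Without intervention: V_2 = 2·V_1 + 4  [with V_1=2]  = 8; V_4 = V_1·V_2  [with V_1=2, V_2=8]  = 16.
Change = -4 − 16 = -20.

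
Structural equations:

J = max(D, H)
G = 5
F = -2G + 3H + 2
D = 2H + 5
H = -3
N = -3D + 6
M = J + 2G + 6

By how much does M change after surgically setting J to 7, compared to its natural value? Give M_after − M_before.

Intervening sets J = 7 and removes its equation (J = max(D, H)).
M = J + 2G + 6  [with J=7, G=5]  = 23
Without intervention: D = 2H + 5  [with H=-3]  = -1; J = max(D, H)  [with D=-1, H=-3]  = -1; M = J + 2G + 6  [with J=-1, G=5]  = 15.
Change = 23 − 15 = 8.

8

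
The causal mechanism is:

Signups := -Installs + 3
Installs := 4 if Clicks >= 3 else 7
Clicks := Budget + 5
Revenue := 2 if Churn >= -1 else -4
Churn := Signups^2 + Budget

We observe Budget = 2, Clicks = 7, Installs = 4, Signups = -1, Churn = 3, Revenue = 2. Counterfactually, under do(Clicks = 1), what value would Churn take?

do(Clicks=1) replaces the equation Clicks := Budget + 5 with the constant Clicks = 1.
Installs = 4 if Clicks >= 3 else 7  [with Clicks=1]  = 7
Signups = -Installs + 3  [with Installs=7]  = -4
Churn = Signups^2 + Budget  [with Signups=-4, Budget=2]  = 18

18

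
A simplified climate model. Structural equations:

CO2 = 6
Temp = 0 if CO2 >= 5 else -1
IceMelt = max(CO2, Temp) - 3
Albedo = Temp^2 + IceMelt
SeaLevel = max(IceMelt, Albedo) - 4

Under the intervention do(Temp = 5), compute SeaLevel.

do(Temp=5) replaces the equation Temp = 0 if CO2 >= 5 else -1 with the constant Temp = 5.
IceMelt = max(CO2, Temp) - 3  [with CO2=6, Temp=5]  = 3
Albedo = Temp^2 + IceMelt  [with Temp=5, IceMelt=3]  = 28
SeaLevel = max(IceMelt, Albedo) - 4  [with IceMelt=3, Albedo=28]  = 24

24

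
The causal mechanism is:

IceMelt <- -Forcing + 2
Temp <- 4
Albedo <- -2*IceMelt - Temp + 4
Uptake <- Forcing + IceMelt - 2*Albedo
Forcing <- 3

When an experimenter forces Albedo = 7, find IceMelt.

-1

Under do(Albedo=7), the mechanism Albedo <- -2*IceMelt - Temp + 4 is discarded; Albedo is fixed at 7.
Since IceMelt is not a descendant of the intervened variable, it is unaffected.
IceMelt = -Forcing + 2  [with Forcing=3]  = -1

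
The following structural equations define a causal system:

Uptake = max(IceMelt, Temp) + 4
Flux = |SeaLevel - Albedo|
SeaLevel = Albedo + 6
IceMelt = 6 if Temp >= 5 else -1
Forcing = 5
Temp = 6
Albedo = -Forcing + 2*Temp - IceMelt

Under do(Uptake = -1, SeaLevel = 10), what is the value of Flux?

9

Setting Uptake = -1, SeaLevel = 10 by intervention discards those variables' equations.
IceMelt = 6 if Temp >= 5 else -1  [with Temp=6]  = 6
Albedo = -Forcing + 2*Temp - IceMelt  [with Forcing=5, Temp=6, IceMelt=6]  = 1
Flux = |SeaLevel - Albedo|  [with SeaLevel=10, Albedo=1]  = 9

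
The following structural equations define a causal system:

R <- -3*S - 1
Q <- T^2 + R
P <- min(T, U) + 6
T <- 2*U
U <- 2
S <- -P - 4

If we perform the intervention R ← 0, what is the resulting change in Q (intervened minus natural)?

-35

The intervention breaks the incoming arrows to R: R <- -3*S - 1 no longer applies, and R = 0.
T = 2*U  [with U=2]  = 4
Q = T^2 + R  [with T=4, R=0]  = 16
Without intervention: T = 2*U  [with U=2]  = 4; P = min(T, U) + 6  [with T=4, U=2]  = 8; S = -P - 4  [with P=8]  = -12; R = -3*S - 1  [with S=-12]  = 35; Q = T^2 + R  [with T=4, R=35]  = 51.
Change = 16 − 51 = -35.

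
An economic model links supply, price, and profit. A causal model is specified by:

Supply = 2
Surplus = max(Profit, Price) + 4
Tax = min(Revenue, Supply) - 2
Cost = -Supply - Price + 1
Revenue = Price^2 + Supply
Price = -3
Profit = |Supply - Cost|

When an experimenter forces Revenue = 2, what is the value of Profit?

0

Under do(Revenue=2), the mechanism Revenue = Price^2 + Supply is discarded; Revenue is fixed at 2.
Since Profit is not a descendant of the intervened variable, it is unaffected.
Cost = -Supply - Price + 1  [with Supply=2, Price=-3]  = 2
Profit = |Supply - Cost|  [with Supply=2, Cost=2]  = 0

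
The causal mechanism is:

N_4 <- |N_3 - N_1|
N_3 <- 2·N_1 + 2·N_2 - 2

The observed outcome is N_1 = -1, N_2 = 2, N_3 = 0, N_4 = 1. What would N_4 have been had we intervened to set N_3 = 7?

The intervention breaks the incoming arrows to N_3: N_3 <- 2·N_1 + 2·N_2 - 2 no longer applies, and N_3 = 7.
N_4 = |N_3 - N_1|  [with N_3=7, N_1=-1]  = 8

8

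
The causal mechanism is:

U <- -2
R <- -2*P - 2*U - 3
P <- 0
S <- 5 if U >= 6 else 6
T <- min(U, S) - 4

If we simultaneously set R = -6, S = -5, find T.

-9

The joint intervention fixes R = -6, S = -5, removing each variable's own equation.
T = min(U, S) - 4  [with U=-2, S=-5]  = -9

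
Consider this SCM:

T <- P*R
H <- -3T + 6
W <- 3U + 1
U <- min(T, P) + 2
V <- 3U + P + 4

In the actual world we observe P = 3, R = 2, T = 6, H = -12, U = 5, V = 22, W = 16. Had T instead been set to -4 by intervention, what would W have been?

The intervention breaks the incoming arrows to T: T <- P*R no longer applies, and T = -4.
U = min(T, P) + 2  [with T=-4, P=3]  = -2
W = 3U + 1  [with U=-2]  = -5

-5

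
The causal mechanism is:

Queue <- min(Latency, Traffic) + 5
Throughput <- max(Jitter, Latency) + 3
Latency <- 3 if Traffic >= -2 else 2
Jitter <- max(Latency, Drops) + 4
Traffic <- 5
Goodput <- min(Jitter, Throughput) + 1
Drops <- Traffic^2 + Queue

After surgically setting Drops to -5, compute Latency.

The intervention breaks the incoming arrows to Drops: Drops <- Traffic^2 + Queue no longer applies, and Drops = -5.
Since Latency is not a descendant of the intervened variable, it is unaffected.
Latency = 3 if Traffic >= -2 else 2  [with Traffic=5]  = 3

3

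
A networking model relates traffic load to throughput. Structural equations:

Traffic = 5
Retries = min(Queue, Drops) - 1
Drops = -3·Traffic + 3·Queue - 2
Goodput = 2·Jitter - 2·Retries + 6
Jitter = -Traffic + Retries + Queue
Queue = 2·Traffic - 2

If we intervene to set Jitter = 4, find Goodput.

The intervention breaks the incoming arrows to Jitter: Jitter = -Traffic + Retries + Queue no longer applies, and Jitter = 4.
Queue = 2·Traffic - 2  [with Traffic=5]  = 8
Drops = -3·Traffic + 3·Queue - 2  [with Traffic=5, Queue=8]  = 7
Retries = min(Queue, Drops) - 1  [with Queue=8, Drops=7]  = 6
Goodput = 2·Jitter - 2·Retries + 6  [with Jitter=4, Retries=6]  = 2

2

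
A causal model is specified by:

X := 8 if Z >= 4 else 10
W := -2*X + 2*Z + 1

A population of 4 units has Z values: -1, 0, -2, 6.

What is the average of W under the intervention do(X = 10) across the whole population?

The intervention sets X=10 in all 4 units regardless of Z. Recomputing W per unit gives -21, -19, -23, -7; average -17.5.

-17.5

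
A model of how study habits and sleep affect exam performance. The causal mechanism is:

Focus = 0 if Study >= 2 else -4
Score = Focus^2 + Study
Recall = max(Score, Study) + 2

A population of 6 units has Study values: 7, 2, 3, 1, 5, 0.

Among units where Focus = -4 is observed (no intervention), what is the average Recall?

18.5

E[Recall|Focus=-4] averages over only the 2 units with Focus=-4 (Study = 1, 0): Recall = 19, 18, mean 18.5.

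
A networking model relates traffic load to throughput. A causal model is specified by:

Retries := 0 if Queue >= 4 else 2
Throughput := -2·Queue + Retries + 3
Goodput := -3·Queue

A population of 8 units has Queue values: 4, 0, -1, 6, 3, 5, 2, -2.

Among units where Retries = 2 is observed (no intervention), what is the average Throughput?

Conditioning on Retries=2 selects the 5 unit(s) with Queue ∈ {0, -1, 3, 2, -2}. Their Throughput values: 5, 7, -1, 1, 9. Mean = 4.2.

4.2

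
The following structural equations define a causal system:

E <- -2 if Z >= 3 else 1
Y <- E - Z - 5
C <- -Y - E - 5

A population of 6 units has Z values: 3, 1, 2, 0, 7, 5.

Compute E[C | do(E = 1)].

1

do(E=1) breaks E's dependence on Z. With E=1 fixed, C across the units is 1, -1, 0, -2, 5, 3, mean 1.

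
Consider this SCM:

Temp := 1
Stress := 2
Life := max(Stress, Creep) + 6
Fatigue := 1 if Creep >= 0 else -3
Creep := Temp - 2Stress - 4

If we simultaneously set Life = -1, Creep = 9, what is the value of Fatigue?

1

Under do(Life = -1, Creep = 9), each intervened variable's structural equation is replaced by its fixed value.
Fatigue = 1 if Creep >= 0 else -3  [with Creep=9]  = 1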